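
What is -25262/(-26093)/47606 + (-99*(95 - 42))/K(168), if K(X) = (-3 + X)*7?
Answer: -98753134876/21738208765 ≈ -4.5428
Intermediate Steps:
K(X) = -21 + 7*X
-25262/(-26093)/47606 + (-99*(95 - 42))/K(168) = -25262/(-26093)/47606 + (-99*(95 - 42))/(-21 + 7*168) = -25262*(-1/26093)*(1/47606) + (-99*53)/(-21 + 1176) = (25262/26093)*(1/47606) - 5247/1155 = 12631/621091679 - 5247*1/1155 = 12631/621091679 - 159/35 = -98753134876/21738208765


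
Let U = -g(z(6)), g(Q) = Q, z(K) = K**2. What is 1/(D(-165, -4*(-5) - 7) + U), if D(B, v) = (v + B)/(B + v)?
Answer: -1/35 ≈ -0.028571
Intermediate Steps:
U = -36 (U = -1*6**2 = -1*36 = -36)
D(B, v) = 1 (D(B, v) = (B + v)/(B + v) = 1)
1/(D(-165, -4*(-5) - 7) + U) = 1/(1 - 36) = 1/(-35) = -1/35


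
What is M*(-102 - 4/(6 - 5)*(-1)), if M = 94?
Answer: -9212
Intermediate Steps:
M*(-102 - 4/(6 - 5)*(-1)) = 94*(-102 - 4/(6 - 5)*(-1)) = 94*(-102 - 4/1*(-1)) = 94*(-102 - 4*1*(-1)) = 94*(-102 - 4*(-1)) = 94*(-102 + 4) = 94*(-98) = -9212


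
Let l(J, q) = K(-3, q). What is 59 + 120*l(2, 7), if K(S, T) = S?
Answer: -301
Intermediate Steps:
l(J, q) = -3
59 + 120*l(2, 7) = 59 + 120*(-3) = 59 - 360 = -301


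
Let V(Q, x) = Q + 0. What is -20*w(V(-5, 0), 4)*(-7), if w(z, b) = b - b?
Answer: 0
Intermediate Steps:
V(Q, x) = Q
w(z, b) = 0
-20*w(V(-5, 0), 4)*(-7) = -20*0*(-7) = 0*(-7) = 0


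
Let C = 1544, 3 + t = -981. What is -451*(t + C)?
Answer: -252560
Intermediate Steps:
t = -984 (t = -3 - 981 = -984)
-451*(t + C) = -451*(-984 + 1544) = -451*560 = -252560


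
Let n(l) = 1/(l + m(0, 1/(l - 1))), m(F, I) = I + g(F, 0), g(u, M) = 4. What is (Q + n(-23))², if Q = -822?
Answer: 141133959684/208849 ≈ 6.7577e+5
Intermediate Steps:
m(F, I) = 4 + I (m(F, I) = I + 4 = 4 + I)
n(l) = 1/(4 + l + 1/(-1 + l)) (n(l) = 1/(l + (4 + 1/(l - 1))) = 1/(l + (4 + 1/(-1 + l))) = 1/(4 + l + 1/(-1 + l)))
(Q + n(-23))² = (-822 + (-1 - 23)/(-3 + (-23)² + 3*(-23)))² = (-822 - 24/(-3 + 529 - 69))² = (-822 - 24/457)² = (-375678/457)² = 141133959684/208849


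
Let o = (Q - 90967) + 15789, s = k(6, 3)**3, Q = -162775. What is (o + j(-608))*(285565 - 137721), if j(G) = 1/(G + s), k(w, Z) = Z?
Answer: -20439535603736/581 ≈ -3.5180e+10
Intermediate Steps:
s = 27 (s = 3**3 = 27)
o = -237953 (o = (-162775 - 90967) + 15789 = -253742 + 15789 = -237953)
j(G) = 1/(27 + G) (j(G) = 1/(G + 27) = 1/(27 + G))
(o + j(-608))*(285565 - 137721) = (-237953 + 1/(27 - 608))*(285565 - 137721) = (-237953 + 1/(-581))*147844 = (-237953 - 1/581)*147844 = -138250694/581*147844 = -20439535603736/581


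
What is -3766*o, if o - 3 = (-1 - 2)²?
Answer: -45192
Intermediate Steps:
o = 12 (o = 3 + (-1 - 2)² = 3 + (-3)² = 3 + 9 = 12)
-3766*o = -3766*12 = -45192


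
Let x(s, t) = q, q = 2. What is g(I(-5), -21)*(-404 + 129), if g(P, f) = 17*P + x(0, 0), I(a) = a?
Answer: 22825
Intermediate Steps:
x(s, t) = 2
g(P, f) = 2 + 17*P (g(P, f) = 17*P + 2 = 2 + 17*P)
g(I(-5), -21)*(-404 + 129) = (2 + 17*(-5))*(-404 + 129) = (2 - 85)*(-275) = -83*(-275) = 22825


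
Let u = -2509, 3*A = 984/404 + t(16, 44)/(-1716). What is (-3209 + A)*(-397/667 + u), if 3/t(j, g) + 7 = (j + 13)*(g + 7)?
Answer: 342512015608672375/42541452096 ≈ 8.0513e+6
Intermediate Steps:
t(j, g) = 3/(-7 + (7 + g)*(13 + j)) (t(j, g) = 3/(-7 + (j + 13)*(g + 7)) = 3/(-7 + (13 + j)*(7 + g)) = 3/(-7 + (7 + g)*(13 + j)))
A = 207127963/255121152 (A = (984/404 + (3/(84 + 7*16 + 13*44 + 44*16))/(-1716))/3 = (984*(1/404) + (3/(84 + 112 + 572 + 704))*(-1/1716))/3 = (246/101 + (3/1472)*(-1/1716))/3 = (246/101 - 1/841984)/3 = (1/3)*(207127963/85040384) = 207127963/255121152 ≈ 0.81188)
(-3209 + A)*(-397/667 + u) = (-3209 + 207127963/255121152)*(-397/667 - 2509) = -818476648805*(-397*1/667 - 2509)/255121152 = -818476648805*(-397/667 - 2509)/255121152 = -818476648805/255121152*(-1673900/667) = 342512015608672375/42541452096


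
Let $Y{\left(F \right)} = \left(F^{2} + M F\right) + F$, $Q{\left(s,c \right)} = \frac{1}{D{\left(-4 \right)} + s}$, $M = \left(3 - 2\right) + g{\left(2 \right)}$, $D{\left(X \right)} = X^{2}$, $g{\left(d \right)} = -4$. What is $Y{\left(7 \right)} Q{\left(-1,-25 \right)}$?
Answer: $\frac{7}{3} \approx 2.3333$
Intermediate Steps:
$M = -3$ ($M = \left(3 - 2\right) - 4 = 1 - 4 = -3$)
$Q{\left(s,c \right)} = \frac{1}{16 + s}$ ($Q{\left(s,c \right)} = \frac{1}{\left(-4\right)^{2} + s} = \frac{1}{16 + s}$)
$Y{\left(F \right)} = F^{2} - 2 F$ ($Y{\left(F \right)} = \left(F^{2} - 3 F\right) + F = F^{2} - 2 F$)
$Y{\left(7 \right)} Q{\left(-1,-25 \right)} = \frac{7 \left(-2 + 7\right)}{16 - 1} = \frac{7 \cdot 5}{15} = 35 \cdot \frac{1}{15} = \frac{7}{3}$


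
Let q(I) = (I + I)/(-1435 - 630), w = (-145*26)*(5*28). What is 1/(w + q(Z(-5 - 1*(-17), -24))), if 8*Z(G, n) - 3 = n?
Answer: -1180/622803997 ≈ -1.8947e-6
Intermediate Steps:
Z(G, n) = 3/8 + n/8
w = -527800 (w = -3770*140 = -527800)
q(I) = -2*I/2065 (q(I) = (2*I)/(-2065) = (2*I)*(-1/2065) = -2*I/2065)
1/(w + q(Z(-5 - 1*(-17), -24))) = 1/(-527800 - 2*(3/8 + (1/8)*(-24))/2065) = 1/(-527800 - 2*(3/8 - 3)/2065) = 1/(-527800 - 2/2065*(-21/8)) = 1/(-527800 + 3/1180) = 1/(-622803997/1180) = -1180/622803997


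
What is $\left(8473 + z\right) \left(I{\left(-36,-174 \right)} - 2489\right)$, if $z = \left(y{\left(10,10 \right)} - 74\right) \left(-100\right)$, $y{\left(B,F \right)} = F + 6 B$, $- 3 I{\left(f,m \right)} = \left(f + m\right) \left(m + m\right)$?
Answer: $-238231177$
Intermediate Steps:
$I{\left(f,m \right)} = - \frac{2 m \left(f + m\right)}{3}$ ($I{\left(f,m \right)} = - \frac{\left(f + m\right) \left(m + m\right)}{3} = - \frac{\left(f + m\right) 2 m}{3} = - \frac{2 m \left(f + m\right)}{3}$)
$z = 400$ ($z = \left(\left(10 + 6 \cdot 10\right) - 74\right) \left(-100\right) = \left(\left(10 + 60\right) - 74\right) \left(-100\right) = \left(70 - 74\right) \left(-100\right) = \left(-4\right) \left(-100\right) = 400$)
$\left(8473 + z\right) \left(I{\left(-36,-174 \right)} - 2489\right) = \left(8473 + 400\right) \left(\left(- \frac{2}{3}\right) \left(-174\right) \left(-36 - 174\right) - 2489\right) = 8873 \left(\left(- \frac{2}{3}\right) \left(-174\right) \left(-210\right) - 2489\right) = 8873 \left(-24360 - 2489\right) = 8873 \left(-26849\right) = -238231177$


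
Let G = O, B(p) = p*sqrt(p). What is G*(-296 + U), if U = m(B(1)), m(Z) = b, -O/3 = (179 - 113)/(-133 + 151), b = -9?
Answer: 3355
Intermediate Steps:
B(p) = p**(3/2)
O = -11 (O = -3*(179 - 113)/(-133 + 151) = -198/18 = -3*11/3 = -11)
m(Z) = -9
G = -11
U = -9
G*(-296 + U) = -11*(-296 - 9) = -11*(-305) = 3355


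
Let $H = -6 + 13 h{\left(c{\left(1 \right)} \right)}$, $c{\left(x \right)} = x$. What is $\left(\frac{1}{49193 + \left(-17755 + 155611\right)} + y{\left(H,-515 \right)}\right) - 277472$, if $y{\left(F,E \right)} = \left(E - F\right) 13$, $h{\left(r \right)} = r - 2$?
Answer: $- \frac{53106952079}{187049} \approx -2.8392 \cdot 10^{5}$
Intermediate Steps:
$h{\left(r \right)} = -2 + r$ ($h{\left(r \right)} = r - 2 = -2 + r$)
$H = -19$ ($H = -6 + 13 \left(-2 + 1\right) = -6 + 13 \left(-1\right) = -6 - 13 = -19$)
$y{\left(F,E \right)} = - 13 F + 13 E$
$\left(\frac{1}{49193 + \left(-17755 + 155611\right)} + y{\left(H,-515 \right)}\right) - 277472 = \left(\frac{1}{49193 + \left(-17755 + 155611\right)} + \left(\left(-13\right) \left(-19\right) + 13 \left(-515\right)\right)\right) - 277472 = \left(\frac{1}{49193 + 137856} + \left(247 - 6695\right)\right) - 277472 = \left(\frac{1}{187049} - 6448\right) - 277472 = - \frac{1206091951}{187049} - 277472 = - \frac{53106952079}{187049}$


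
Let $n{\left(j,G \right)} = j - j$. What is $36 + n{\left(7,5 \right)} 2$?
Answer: $36$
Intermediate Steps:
$n{\left(j,G \right)} = 0$
$36 + n{\left(7,5 \right)} 2 = 36 + 0 \cdot 2 = 36 + 0 = 36$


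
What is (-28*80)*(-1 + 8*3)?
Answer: -51520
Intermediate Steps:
(-28*80)*(-1 + 8*3) = -2240*(-1 + 24) = -2240*23 = -51520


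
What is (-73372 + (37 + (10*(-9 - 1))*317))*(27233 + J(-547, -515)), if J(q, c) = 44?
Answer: -2865039695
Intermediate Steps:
(-73372 + (37 + (10*(-9 - 1))*317))*(27233 + J(-547, -515)) = (-73372 + (37 + (10*(-9 - 1))*317))*(27233 + 44) = (-73372 + (37 + (10*(-10))*317))*27277 = (-73372 + (37 - 100*317))*27277 = (-73372 + (37 - 31700))*27277 = (-73372 - 31663)*27277 = -105035*27277 = -2865039695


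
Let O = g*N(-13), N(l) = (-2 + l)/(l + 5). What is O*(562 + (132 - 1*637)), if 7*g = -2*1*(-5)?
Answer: 4275/28 ≈ 152.68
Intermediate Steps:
N(l) = (-2 + l)/(5 + l)
g = 10/7 (g = (-2*1*(-5))/7 = (-2*(-5))/7 = (1/7)*10 = 10/7 ≈ 1.4286)
O = 75/28 (O = 10*((-2 - 13)/(5 - 13))/7 = 10*(-15/(-8))/7 = 10*(-1/8*(-15))/7 = (10/7)*(15/8) = 75/28 ≈ 2.6786)
O*(562 + (132 - 1*637)) = 75*(562 + (132 - 1*637))/28 = 75*(562 + (132 - 637))/28 = 75*(562 - 505)/28 = (75/28)*57 = 4275/28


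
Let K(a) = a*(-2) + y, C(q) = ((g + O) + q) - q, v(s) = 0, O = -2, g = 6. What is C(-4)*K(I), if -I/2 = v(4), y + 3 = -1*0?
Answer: -12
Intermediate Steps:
y = -3 (y = -3 - 1*0 = -3 + 0 = -3)
I = 0 (I = -2*0 = 0)
C(q) = 4 (C(q) = ((6 - 2) + q) - q = (4 + q) - q = 4)
K(a) = -3 - 2*a (K(a) = a*(-2) - 3 = -2*a - 3 = -3 - 2*a)
C(-4)*K(I) = 4*(-3 - 2*0) = 4*(-3 + 0) = 4*(-3) = -12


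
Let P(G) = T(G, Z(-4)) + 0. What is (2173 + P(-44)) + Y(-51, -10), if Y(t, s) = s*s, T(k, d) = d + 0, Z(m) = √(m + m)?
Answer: 2273 + 2*I*√2 ≈ 2273.0 + 2.8284*I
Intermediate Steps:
Z(m) = √2*√m (Z(m) = √(2*m) = √2*√m)
T(k, d) = d
Y(t, s) = s²
P(G) = 2*I*√2 (P(G) = √2*√(-4) + 0 = √2*(2*I) + 0 = 2*I*√2 + 0 = 2*I*√2)
(2173 + P(-44)) + Y(-51, -10) = (2173 + 2*I*√2) + (-10)² = (2173 + 2*I*√2) + 100 = 2273 + 2*I*√2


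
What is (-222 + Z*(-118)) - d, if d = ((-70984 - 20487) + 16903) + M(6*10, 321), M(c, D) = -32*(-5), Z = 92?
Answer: 63330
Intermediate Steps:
M(c, D) = 160
d = -74408 (d = ((-70984 - 20487) + 16903) + 160 = (-91471 + 16903) + 160 = -74568 + 160 = -74408)
(-222 + Z*(-118)) - d = (-222 + 92*(-118)) - 1*(-74408) = (-222 - 10856) + 74408 = -11078 + 74408 = 63330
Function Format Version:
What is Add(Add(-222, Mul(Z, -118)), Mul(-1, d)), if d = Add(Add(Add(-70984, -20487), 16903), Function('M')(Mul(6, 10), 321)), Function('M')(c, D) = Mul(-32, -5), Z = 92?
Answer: 63330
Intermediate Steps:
Function('M')(c, D) = 160
d = -74408 (d = Add(Add(Add(-70984, -20487), 16903), 160) = Add(Add(-91471, 16903), 160) = Add(-74568, 160) = -74408)
Add(Add(-222, Mul(Z, -118)), Mul(-1, d)) = Add(Add(-222, Mul(92, -118)), Mul(-1, -74408)) = Add(Add(-222, -10856), 74408) = Add(-11078, 74408) = 63330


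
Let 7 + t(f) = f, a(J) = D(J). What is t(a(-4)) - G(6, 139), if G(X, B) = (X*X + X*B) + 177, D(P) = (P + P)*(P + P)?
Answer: -990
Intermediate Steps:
D(P) = 4*P² (D(P) = (2*P)*(2*P) = 4*P²)
G(X, B) = 177 + X² + B*X (G(X, B) = (X² + B*X) + 177 = 177 + X² + B*X)
a(J) = 4*J²
t(f) = -7 + f
t(a(-4)) - G(6, 139) = (-7 + 4*(-4)²) - (177 + 6² + 139*6) = (-7 + 4*16) - (177 + 36 + 834) = (-7 + 64) - 1*1047 = 57 - 1047 = -990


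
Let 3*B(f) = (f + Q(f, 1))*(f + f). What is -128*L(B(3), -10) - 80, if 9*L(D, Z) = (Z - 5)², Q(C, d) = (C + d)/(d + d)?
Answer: -3280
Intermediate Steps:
Q(C, d) = (C + d)/(2*d) (Q(C, d) = (C + d)/((2*d)) = (C + d)*(1/(2*d)) = (C + d)/(2*d))
B(f) = 2*f*(½ + 3*f/2)/3 (B(f) = ((f + (½)*(f + 1)/1)*(f + f))/3 = ((f + (½)*1*(1 + f))*(2*f))/3 = ((f + (½ + f/2))*(2*f))/3 = ((½ + 3*f/2)*(2*f))/3 = (2*f*(½ + 3*f/2))/3 = 2*f*(½ + 3*f/2)/3)
L(D, Z) = (-5 + Z)²/9 (L(D, Z) = (Z - 5)²/9 = (-5 + Z)²/9)
-128*L(B(3), -10) - 80 = -128*(-5 - 10)²/9 - 80 = -128*(-15)²/9 - 80 = -128*225/9 - 80 = -128*25 - 80 = -3200 - 80 = -3280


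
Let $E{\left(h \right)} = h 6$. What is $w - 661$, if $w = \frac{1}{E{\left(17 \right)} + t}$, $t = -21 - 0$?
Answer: $- \frac{53540}{81} \approx -660.99$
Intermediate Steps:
$E{\left(h \right)} = 6 h$
$t = -21$ ($t = -21 + 0 = -21$)
$w = \frac{1}{81}$ ($w = \frac{1}{6 \cdot 17 - 21} = \frac{1}{102 - 21} = \frac{1}{81} \approx 0.012346$)
$w - 661 = \frac{1}{81} - 661 = - \frac{53540}{81}$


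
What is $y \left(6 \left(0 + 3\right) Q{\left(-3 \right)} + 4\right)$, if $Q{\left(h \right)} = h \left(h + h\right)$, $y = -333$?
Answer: $-109224$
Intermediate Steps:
$Q{\left(h \right)} = 2 h^{2}$ ($Q{\left(h \right)} = h 2 h = 2 h^{2}$)
$y \left(6 \left(0 + 3\right) Q{\left(-3 \right)} + 4\right) = - 333 \left(6 \left(0 + 3\right) 2 \left(-3\right)^{2} + 4\right) = - 333 \left(6 \cdot 3 \cdot 2 \cdot 9 + 4\right) = - 333 \left(18 \cdot 18 + 4\right) = - 333 \left(324 + 4\right) = \left(-333\right) 328 = -109224$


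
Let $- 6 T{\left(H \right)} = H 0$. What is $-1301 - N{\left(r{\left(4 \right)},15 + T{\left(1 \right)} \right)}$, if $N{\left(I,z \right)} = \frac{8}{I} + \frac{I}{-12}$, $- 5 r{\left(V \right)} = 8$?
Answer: $- \frac{19442}{15} \approx -1296.1$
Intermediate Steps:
$r{\left(V \right)} = - \frac{8}{5}$ ($r{\left(V \right)} = \left(- \frac{1}{5}\right) 8 = - \frac{8}{5}$)
$T{\left(H \right)} = 0$ ($T{\left(H \right)} = - \frac{H 0}{6} = \left(- \frac{1}{6}\right) 0 = 0$)
$N{\left(I,z \right)} = \frac{8}{I} - \frac{I}{12}$ ($N{\left(I,z \right)} = \frac{8}{I} + I \left(- \frac{1}{12}\right) = \frac{8}{I} - \frac{I}{12}$)
$-1301 - N{\left(r{\left(4 \right)},15 + T{\left(1 \right)} \right)} = -1301 - \left(\frac{8}{- \frac{8}{5}} - - \frac{2}{15}\right) = -1301 - \left(8 \left(- \frac{5}{8}\right) + \frac{2}{15}\right) = -1301 - \left(-5 + \frac{2}{15}\right) = -1301 - - \frac{73}{15} = -1301 + \frac{73}{15} = - \frac{19442}{15}$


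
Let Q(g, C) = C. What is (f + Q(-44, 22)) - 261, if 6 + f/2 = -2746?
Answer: -5743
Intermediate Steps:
f = -5504 (f = -12 + 2*(-2746) = -12 - 5492 = -5504)
(f + Q(-44, 22)) - 261 = (-5504 + 22) - 261 = -5482 - 261 = -5743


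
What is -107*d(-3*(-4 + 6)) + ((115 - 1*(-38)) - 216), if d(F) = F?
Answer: 579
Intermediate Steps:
-107*d(-3*(-4 + 6)) + ((115 - 1*(-38)) - 216) = -(-321)*(-4 + 6) + ((115 - 1*(-38)) - 216) = -(-321)*2 + ((115 + 38) - 216) = -107*(-6) + (153 - 216) = 642 - 63 = 579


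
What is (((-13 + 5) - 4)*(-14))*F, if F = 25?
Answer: 4200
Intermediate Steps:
(((-13 + 5) - 4)*(-14))*F = (((-13 + 5) - 4)*(-14))*25 = ((-8 - 4)*(-14))*25 = -12*(-14)*25 = 168*25 = 4200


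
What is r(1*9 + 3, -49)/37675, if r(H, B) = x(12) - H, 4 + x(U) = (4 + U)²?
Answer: 48/7535 ≈ 0.0063703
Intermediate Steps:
x(U) = -4 + (4 + U)²
r(H, B) = 252 - H (r(H, B) = (-4 + (4 + 12)²) - H = (-4 + 16²) - H = (-4 + 256) - H = 252 - H)
r(1*9 + 3, -49)/37675 = (252 - (1*9 + 3))/37675 = (252 - (9 + 3))*(1/37675) = (252 - 1*12)*(1/37675) = (252 - 12)*(1/37675) = 240*(1/37675) = 48/7535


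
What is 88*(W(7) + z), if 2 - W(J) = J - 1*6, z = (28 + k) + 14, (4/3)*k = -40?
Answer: 1144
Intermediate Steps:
k = -30 (k = (¾)*(-40) = -30)
z = 12 (z = (28 - 30) + 14 = -2 + 14 = 12)
W(J) = 8 - J (W(J) = 2 - (J - 1*6) = 2 - (J - 6) = 2 - (-6 + J) = 2 + (6 - J) = 8 - J)
88*(W(7) + z) = 88*((8 - 1*7) + 12) = 88*((8 - 7) + 12) = 88*(1 + 12) = 88*13 = 1144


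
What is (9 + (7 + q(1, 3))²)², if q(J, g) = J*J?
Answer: 5329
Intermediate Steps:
q(J, g) = J²
(9 + (7 + q(1, 3))²)² = (9 + (7 + 1²)²)² = (9 + (7 + 1)²)² = (9 + 8²)² = (9 + 64)² = 73² = 5329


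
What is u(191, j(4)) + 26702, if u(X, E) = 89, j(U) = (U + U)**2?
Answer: 26791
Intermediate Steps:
j(U) = 4*U**2 (j(U) = (2*U)**2 = 4*U**2)
u(191, j(4)) + 26702 = 89 + 26702 = 26791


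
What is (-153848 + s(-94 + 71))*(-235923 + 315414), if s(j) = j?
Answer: -12231359661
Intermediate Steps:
(-153848 + s(-94 + 71))*(-235923 + 315414) = (-153848 + (-94 + 71))*(-235923 + 315414) = (-153848 - 23)*79491 = -153871*79491 = -12231359661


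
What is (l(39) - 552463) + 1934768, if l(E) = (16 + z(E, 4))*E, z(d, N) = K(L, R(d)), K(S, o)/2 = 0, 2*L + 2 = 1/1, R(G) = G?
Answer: 1382929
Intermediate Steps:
L = -½ (L = -1 + (½)/1 = -1 + (½)*1 = -1 + ½ = -½ ≈ -0.50000)
K(S, o) = 0 (K(S, o) = 2*0 = 0)
z(d, N) = 0
l(E) = 16*E (l(E) = (16 + 0)*E = 16*E)
(l(39) - 552463) + 1934768 = (16*39 - 552463) + 1934768 = (624 - 552463) + 1934768 = -551839 + 1934768 = 1382929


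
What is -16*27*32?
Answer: -13824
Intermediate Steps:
-16*27*32 = -432*32 = -13824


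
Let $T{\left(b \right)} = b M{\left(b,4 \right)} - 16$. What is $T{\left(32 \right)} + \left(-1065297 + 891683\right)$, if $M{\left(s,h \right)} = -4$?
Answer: $-173758$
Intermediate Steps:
$T{\left(b \right)} = -16 - 4 b$ ($T{\left(b \right)} = b \left(-4\right) - 16 = - 4 b - 16 = -16 - 4 b$)
$T{\left(32 \right)} + \left(-1065297 + 891683\right) = \left(-16 - 128\right) + \left(-1065297 + 891683\right) = \left(-16 - 128\right) - 173614 = -144 - 173614 = -173758$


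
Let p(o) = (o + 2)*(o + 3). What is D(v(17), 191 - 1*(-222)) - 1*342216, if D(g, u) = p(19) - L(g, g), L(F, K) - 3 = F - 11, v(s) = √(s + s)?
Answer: -341746 - √34 ≈ -3.4175e+5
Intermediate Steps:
v(s) = √2*√s (v(s) = √(2*s) = √2*√s)
p(o) = (2 + o)*(3 + o)
L(F, K) = -8 + F (L(F, K) = 3 + (F - 11) = 3 + (-11 + F) = -8 + F)
D(g, u) = 470 - g (D(g, u) = (6 + 19² + 5*19) - (-8 + g) = (6 + 361 + 95) + (8 - g) = 462 + (8 - g) = 470 - g)
D(v(17), 191 - 1*(-222)) - 1*342216 = (470 - √2*√17) - 1*342216 = (470 - √34) - 342216 = -341746 - √34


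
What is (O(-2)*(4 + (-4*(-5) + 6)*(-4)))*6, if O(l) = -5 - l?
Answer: 1800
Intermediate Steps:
(O(-2)*(4 + (-4*(-5) + 6)*(-4)))*6 = ((-5 - 1*(-2))*(4 + (-4*(-5) + 6)*(-4)))*6 = ((-5 + 2)*(4 + (20 + 6)*(-4)))*6 = -3*(4 + 26*(-4))*6 = -3*(4 - 104)*6 = -3*(-100)*6 = 300*6 = 1800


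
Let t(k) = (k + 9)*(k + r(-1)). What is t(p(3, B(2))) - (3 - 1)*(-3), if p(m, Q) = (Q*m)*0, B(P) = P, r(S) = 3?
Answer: 33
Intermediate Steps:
p(m, Q) = 0
t(k) = (3 + k)*(9 + k) (t(k) = (k + 9)*(k + 3) = (9 + k)*(3 + k) = (3 + k)*(9 + k))
t(p(3, B(2))) - (3 - 1)*(-3) = (27 + 0**2 + 12*0) - (3 - 1)*(-3) = (27 + 0 + 0) - 2*(-3) = 27 - 1*(-6) = 27 + 6 = 33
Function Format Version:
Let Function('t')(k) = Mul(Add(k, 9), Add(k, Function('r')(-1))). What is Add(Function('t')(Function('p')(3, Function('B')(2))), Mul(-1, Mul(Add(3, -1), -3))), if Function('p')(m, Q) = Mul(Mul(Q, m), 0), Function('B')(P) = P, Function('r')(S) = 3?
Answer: 33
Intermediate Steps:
Function('p')(m, Q) = 0
Function('t')(k) = Mul(Add(3, k), Add(9, k)) (Function('t')(k) = Mul(Add(k, 9), Add(k, 3)) = Mul(Add(9, k), Add(3, k)) = Mul(Add(3, k), Add(9, k)))
Add(Function('t')(Function('p')(3, Function('B')(2))), Mul(-1, Mul(Add(3, -1), -3))) = Add(Add(27, Pow(0, 2), Mul(12, 0)), Mul(-1, Mul(Add(3, -1), -3))) = Add(Add(27, 0, 0), Mul(-1, Mul(2, -3))) = Add(27, Mul(-1, -6)) = Add(27, 6) = 33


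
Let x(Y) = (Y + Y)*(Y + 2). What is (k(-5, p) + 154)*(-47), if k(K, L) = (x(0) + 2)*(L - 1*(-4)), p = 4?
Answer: -7990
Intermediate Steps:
x(Y) = 2*Y*(2 + Y) (x(Y) = (2*Y)*(2 + Y) = 2*Y*(2 + Y))
k(K, L) = 8 + 2*L (k(K, L) = (2*0*(2 + 0) + 2)*(L - 1*(-4)) = (2*0*2 + 2)*(L + 4) = (0 + 2)*(4 + L) = 2*(4 + L) = 8 + 2*L)
(k(-5, p) + 154)*(-47) = ((8 + 2*4) + 154)*(-47) = ((8 + 8) + 154)*(-47) = (16 + 154)*(-47) = 170*(-47) = -7990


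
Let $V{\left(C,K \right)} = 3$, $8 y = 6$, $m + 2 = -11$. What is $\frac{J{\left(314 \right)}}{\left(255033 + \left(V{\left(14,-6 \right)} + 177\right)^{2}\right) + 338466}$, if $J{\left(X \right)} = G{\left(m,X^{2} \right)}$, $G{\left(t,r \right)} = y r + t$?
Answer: $\frac{73934}{625899} \approx 0.11812$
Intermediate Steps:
$m = -13$ ($m = -2 - 11 = -13$)
$y = \frac{3}{4}$ ($y = \frac{1}{8} \cdot 6 = \frac{3}{4} \approx 0.75$)
$G{\left(t,r \right)} = t + \frac{3 r}{4}$ ($G{\left(t,r \right)} = \frac{3 r}{4} + t = t + \frac{3 r}{4}$)
$J{\left(X \right)} = -13 + \frac{3 X^{2}}{4}$
$\frac{J{\left(314 \right)}}{\left(255033 + \left(V{\left(14,-6 \right)} + 177\right)^{2}\right) + 338466} = \frac{-13 + \frac{3 \cdot 314^{2}}{4}}{\left(255033 + \left(3 + 177\right)^{2}\right) + 338466} = \frac{-13 + \frac{3}{4} \cdot 98596}{\left(255033 + 180^{2}\right) + 338466} = \frac{-13 + 73947}{\left(255033 + 32400\right) + 338466} = \frac{73934}{287433 + 338466} = \frac{73934}{625899}$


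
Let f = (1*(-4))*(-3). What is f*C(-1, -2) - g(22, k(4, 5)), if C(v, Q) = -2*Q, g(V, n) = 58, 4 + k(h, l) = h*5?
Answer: -10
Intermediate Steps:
k(h, l) = -4 + 5*h (k(h, l) = -4 + h*5 = -4 + 5*h)
f = 12 (f = -4*(-3) = 12)
f*C(-1, -2) - g(22, k(4, 5)) = 12*(-2*(-2)) - 1*58 = 12*4 - 58 = 48 - 58 = -10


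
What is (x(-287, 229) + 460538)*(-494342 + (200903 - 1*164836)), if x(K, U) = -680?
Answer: -210741424950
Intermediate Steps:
(x(-287, 229) + 460538)*(-494342 + (200903 - 1*164836)) = (-680 + 460538)*(-494342 + (200903 - 1*164836)) = 459858*(-494342 + (200903 - 164836)) = 459858*(-494342 + 36067) = 459858*(-458275) = -210741424950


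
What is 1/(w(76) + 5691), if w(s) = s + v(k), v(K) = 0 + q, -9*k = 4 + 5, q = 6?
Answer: 1/5773 ≈ 0.00017322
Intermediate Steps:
k = -1 (k = -(4 + 5)/9 = -⅑*9 = -1)
v(K) = 6 (v(K) = 0 + 6 = 6)
w(s) = 6 + s (w(s) = s + 6 = 6 + s)
1/(w(76) + 5691) = 1/((6 + 76) + 5691) = 1/(82 + 5691) = 1/5773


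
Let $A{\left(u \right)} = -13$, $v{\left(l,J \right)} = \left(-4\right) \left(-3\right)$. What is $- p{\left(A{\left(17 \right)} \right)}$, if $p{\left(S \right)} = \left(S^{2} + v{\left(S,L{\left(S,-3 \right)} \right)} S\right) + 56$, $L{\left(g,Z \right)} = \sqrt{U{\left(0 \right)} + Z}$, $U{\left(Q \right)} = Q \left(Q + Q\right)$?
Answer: $-69$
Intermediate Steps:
$U{\left(Q \right)} = 2 Q^{2}$ ($U{\left(Q \right)} = Q 2 Q = 2 Q^{2}$)
$L{\left(g,Z \right)} = \sqrt{Z}$ ($L{\left(g,Z \right)} = \sqrt{2 \cdot 0^{2} + Z} = \sqrt{2 \cdot 0 + Z} = \sqrt{0 + Z} = \sqrt{Z}$)
$v{\left(l,J \right)} = 12$
$p{\left(S \right)} = 56 + S^{2} + 12 S$ ($p{\left(S \right)} = \left(S^{2} + 12 S\right) + 56 = 56 + S^{2} + 12 S$)
$- p{\left(A{\left(17 \right)} \right)} = - (56 + \left(-13\right)^{2} + 12 \left(-13\right)) = - (56 + 169 - 156) = \left(-1\right) 69 = -69$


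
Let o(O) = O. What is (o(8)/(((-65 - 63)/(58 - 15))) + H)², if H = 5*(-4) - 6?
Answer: 210681/256 ≈ 822.97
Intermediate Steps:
H = -26 (H = -20 - 6 = -26)
(o(8)/(((-65 - 63)/(58 - 15))) + H)² = (8/(((-65 - 63)/(58 - 15))) - 26)² = (8/((-128/43)) - 26)² = (8/((-128*1/43)) - 26)² = (8/(-128/43) - 26)² = (8*(-43/128) - 26)² = (-43/16 - 26)² = (-459/16)² = 210681/256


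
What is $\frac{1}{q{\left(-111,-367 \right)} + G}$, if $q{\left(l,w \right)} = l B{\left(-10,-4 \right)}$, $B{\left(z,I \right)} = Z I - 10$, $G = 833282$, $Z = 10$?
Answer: $\frac{1}{838832} \approx 1.1921 \cdot 10^{-6}$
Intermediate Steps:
$B{\left(z,I \right)} = -10 + 10 I$ ($B{\left(z,I \right)} = 10 I - 10 = -10 + 10 I$)
$q{\left(l,w \right)} = - 50 l$ ($q{\left(l,w \right)} = l \left(-10 + 10 \left(-4\right)\right) = l \left(-10 - 40\right) = l \left(-50\right) = - 50 l$)
$\frac{1}{q{\left(-111,-367 \right)} + G} = \frac{1}{\left(-50\right) \left(-111\right) + 833282} = \frac{1}{5550 + 833282} = \frac{1}{838832}$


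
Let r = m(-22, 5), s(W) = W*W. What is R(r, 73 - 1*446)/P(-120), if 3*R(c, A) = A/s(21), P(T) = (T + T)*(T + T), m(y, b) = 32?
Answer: -373/76204800 ≈ -4.8947e-6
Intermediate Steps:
s(W) = W²
P(T) = 4*T² (P(T) = (2*T)*(2*T) = 4*T²)
r = 32
R(c, A) = A/1323 (R(c, A) = (A/(21²))/3 = (A/441)/3 = A/1323)
R(r, 73 - 1*446)/P(-120) = ((73 - 1*446)/1323)/((4*(-120)²)) = ((73 - 446)/1323)/((4*14400)) = ((1/1323)*(-373))/57600 = -373/1323*1/57600 = -373/76204800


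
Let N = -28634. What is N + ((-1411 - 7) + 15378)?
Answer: -14674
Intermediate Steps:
N + ((-1411 - 7) + 15378) = -28634 + ((-1411 - 7) + 15378) = -28634 + (-1418 + 15378) = -28634 + 13960 = -14674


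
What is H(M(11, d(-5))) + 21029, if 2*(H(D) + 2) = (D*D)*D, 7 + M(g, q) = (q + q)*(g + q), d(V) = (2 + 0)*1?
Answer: 133179/2 ≈ 66590.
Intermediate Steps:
d(V) = 2 (d(V) = 2*1 = 2)
M(g, q) = -7 + 2*q*(g + q) (M(g, q) = -7 + (q + q)*(g + q) = -7 + (2*q)*(g + q) = -7 + 2*q*(g + q))
H(D) = -2 + D³/2 (H(D) = -2 + ((D*D)*D)/2 = -2 + (D²*D)/2 = -2 + D³/2)
H(M(11, d(-5))) + 21029 = (-2 + (-7 + 2*2² + 2*11*2)³/2) + 21029 = (-2 + (-7 + 2*4 + 44)³/2) + 21029 = (-2 + (-7 + 8 + 44)³/2) + 21029 = (-2 + (½)*45³) + 21029 = (-2 + (½)*91125) + 21029 = (-2 + 91125/2) + 21029 = 91121/2 + 21029 = 133179/2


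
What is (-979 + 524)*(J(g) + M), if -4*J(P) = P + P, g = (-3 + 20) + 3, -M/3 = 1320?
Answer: 1806350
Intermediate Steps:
M = -3960 (M = -3*1320 = -3960)
g = 20 (g = 17 + 3 = 20)
J(P) = -P/2 (J(P) = -(P + P)/4 = -P/2)
(-979 + 524)*(J(g) + M) = (-979 + 524)*(-½*20 - 3960) = -455*(-10 - 3960) = -455*(-3970) = 1806350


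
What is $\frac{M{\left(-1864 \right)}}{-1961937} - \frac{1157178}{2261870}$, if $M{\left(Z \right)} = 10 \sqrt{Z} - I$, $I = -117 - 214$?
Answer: $- \frac{1135529506378}{2218823221095} - \frac{20 i \sqrt{466}}{1961937} \approx -0.51177 - 0.00022006 i$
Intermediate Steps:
$I = -331$ ($I = -117 - 214 = -331$)
$M{\left(Z \right)} = 331 + 10 \sqrt{Z}$ ($M{\left(Z \right)} = 10 \sqrt{Z} - -331 = 10 \sqrt{Z} + 331 = 331 + 10 \sqrt{Z}$)
$\frac{M{\left(-1864 \right)}}{-1961937} - \frac{1157178}{2261870} = \frac{331 + 10 \sqrt{-1864}}{-1961937} - \frac{1157178}{2261870} = \left(331 + 10 \cdot 2 i \sqrt{466}\right) \left(- \frac{1}{1961937}\right) - \frac{578589}{1130935} = \left(331 + 20 i \sqrt{466}\right) \left(- \frac{1}{1961937}\right) - \frac{578589}{1130935} = \left(- \frac{331}{1961937} - \frac{20 i \sqrt{466}}{1961937}\right) - \frac{578589}{1130935} = - \frac{1135529506378}{2218823221095} - \frac{20 i \sqrt{466}}{1961937}$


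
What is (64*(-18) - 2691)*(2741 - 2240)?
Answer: -1925343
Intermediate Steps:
(64*(-18) - 2691)*(2741 - 2240) = (-1152 - 2691)*501 = -3843*501 = -1925343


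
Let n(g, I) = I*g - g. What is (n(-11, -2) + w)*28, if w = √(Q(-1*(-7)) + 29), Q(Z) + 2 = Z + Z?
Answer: 924 + 28*√41 ≈ 1103.3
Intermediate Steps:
Q(Z) = -2 + 2*Z (Q(Z) = -2 + (Z + Z) = -2 + 2*Z)
w = √41 (w = √((-2 + 2*(-1*(-7))) + 29) = √((-2 + 2*7) + 29) = √((-2 + 14) + 29) = √(12 + 29) = √41 ≈ 6.4031)
n(g, I) = -g + I*g
(n(-11, -2) + w)*28 = (-11*(-1 - 2) + √41)*28 = (-11*(-3) + √41)*28 = (33 + √41)*28 = 924 + 28*√41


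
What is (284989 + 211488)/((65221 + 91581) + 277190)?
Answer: 496477/433992 ≈ 1.1440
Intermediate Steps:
(284989 + 211488)/((65221 + 91581) + 277190) = 496477/(156802 + 277190) = 496477/433992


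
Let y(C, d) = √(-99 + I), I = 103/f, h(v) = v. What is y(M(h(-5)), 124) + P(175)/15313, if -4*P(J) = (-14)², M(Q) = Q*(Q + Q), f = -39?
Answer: -49/15313 + 2*I*√38649/39 ≈ -0.0031999 + 10.082*I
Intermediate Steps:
M(Q) = 2*Q² (M(Q) = Q*(2*Q) = 2*Q²)
P(J) = -49 (P(J) = -¼*(-14)² = -¼*196 = -49)
I = -103/39 (I = 103/(-39) = 103*(-1/39) = -103/39 ≈ -2.6410)
y(C, d) = 2*I*√38649/39 (y(C, d) = √(-99 - 103/39) = √(-3964/39) = 2*I*√38649/39)
y(M(h(-5)), 124) + P(175)/15313 = 2*I*√38649/39 - 49/15313 = -49/15313 + 2*I*√38649/39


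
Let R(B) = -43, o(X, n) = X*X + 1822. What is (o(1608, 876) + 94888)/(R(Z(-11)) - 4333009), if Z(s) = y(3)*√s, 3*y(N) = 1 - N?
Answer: -1341187/2166526 ≈ -0.61905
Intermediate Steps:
y(N) = ⅓ - N/3 (y(N) = (1 - N)/3 = ⅓ - N/3)
Z(s) = -2*√s/3 (Z(s) = (⅓ - ⅓*3)*√s = (⅓ - 1)*√s = -2*√s/3)
o(X, n) = 1822 + X² (o(X, n) = X² + 1822 = 1822 + X²)
(o(1608, 876) + 94888)/(R(Z(-11)) - 4333009) = ((1822 + 1608²) + 94888)/(-43 - 4333009) = ((1822 + 2585664) + 94888)/(-4333052) = (2587486 + 94888)*(-1/4333052) = 2682374*(-1/4333052) = -1341187/2166526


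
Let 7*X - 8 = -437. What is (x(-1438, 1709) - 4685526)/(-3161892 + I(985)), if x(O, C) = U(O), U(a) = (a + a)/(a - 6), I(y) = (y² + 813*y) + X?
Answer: 11840319169/3514863143 ≈ 3.3686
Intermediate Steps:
X = -429/7 (X = 8/7 + (⅐)*(-437) = 8/7 - 437/7 = -429/7 ≈ -61.286)
I(y) = -429/7 + y² + 813*y (I(y) = (y² + 813*y) - 429/7 = -429/7 + y² + 813*y)
U(a) = 2*a/(-6 + a) (U(a) = (2*a)/(-6 + a) = 2*a/(-6 + a))
x(O, C) = 2*O/(-6 + O)
(x(-1438, 1709) - 4685526)/(-3161892 + I(985)) = (2*(-1438)/(-6 - 1438) - 4685526)/(-3161892 + (-429/7 + 985² + 813*985)) = (2*(-1438)/(-1444) - 4685526)/(-3161892 + (-429/7 + 970225 + 800805)) = (2*(-1438)*(-1/1444) - 4685526)/(-3161892 + 12396781/7) = (719/361 - 4685526)/(-9736463/7) = -1691474167/361*(-7/9736463) = 11840319169/3514863143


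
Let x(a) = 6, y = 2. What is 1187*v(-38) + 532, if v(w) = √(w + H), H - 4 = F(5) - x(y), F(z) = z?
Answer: 532 + 1187*I*√35 ≈ 532.0 + 7022.4*I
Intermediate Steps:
H = 3 (H = 4 + (5 - 1*6) = 4 + (5 - 6) = 4 - 1 = 3)
v(w) = √(3 + w) (v(w) = √(w + 3) = √(3 + w))
1187*v(-38) + 532 = 1187*√(3 - 38) + 532 = 1187*√(-35) + 532 = 1187*(I*√35) + 532 = 1187*I*√35 + 532 = 532 + 1187*I*√35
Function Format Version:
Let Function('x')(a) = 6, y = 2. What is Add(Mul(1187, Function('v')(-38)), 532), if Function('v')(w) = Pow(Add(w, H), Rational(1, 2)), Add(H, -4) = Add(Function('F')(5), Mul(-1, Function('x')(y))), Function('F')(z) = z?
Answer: Add(532, Mul(1187, I, Pow(35, Rational(1, 2)))) ≈ Add(532.00, Mul(7022.4, I))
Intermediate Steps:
H = 3 (H = Add(4, Add(5, Mul(-1, 6))) = Add(4, Add(5, -6)) = Add(4, -1) = 3)
Function('v')(w) = Pow(Add(3, w), Rational(1, 2)) (Function('v')(w) = Pow(Add(w, 3), Rational(1, 2)) = Pow(Add(3, w), Rational(1, 2)))
Add(Mul(1187, Function('v')(-38)), 532) = Add(Mul(1187, Pow(Add(3, -38), Rational(1, 2))), 532) = Add(Mul(1187, Pow(-35, Rational(1, 2))), 532) = Add(Mul(1187, Mul(I, Pow(35, Rational(1, 2)))), 532) = Add(Mul(1187, I, Pow(35, Rational(1, 2))), 532) = Add(532, Mul(1187, I, Pow(35, Rational(1, 2))))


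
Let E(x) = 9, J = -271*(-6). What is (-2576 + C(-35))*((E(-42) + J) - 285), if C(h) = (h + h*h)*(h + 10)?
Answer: -43640100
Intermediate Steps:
J = 1626
C(h) = (10 + h)*(h + h²) (C(h) = (h + h²)*(10 + h) = (10 + h)*(h + h²))
(-2576 + C(-35))*((E(-42) + J) - 285) = (-2576 - 35*(10 + (-35)² + 11*(-35)))*((9 + 1626) - 285) = (-2576 - 35*(10 + 1225 - 385))*(1635 - 285) = (-2576 - 35*850)*1350 = (-2576 - 29750)*1350 = -32326*1350 = -43640100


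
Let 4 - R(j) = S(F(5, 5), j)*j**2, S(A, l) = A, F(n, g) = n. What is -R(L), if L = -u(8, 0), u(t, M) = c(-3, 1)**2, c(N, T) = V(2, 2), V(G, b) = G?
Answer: 76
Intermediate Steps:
c(N, T) = 2
u(t, M) = 4 (u(t, M) = 2**2 = 4)
L = -4 (L = -1*4 = -4)
R(j) = 4 - 5*j**2
-R(L) = -(4 - 5*(-4)**2) = -(4 - 5*16) = -(4 - 80) = -1*(-76) = 76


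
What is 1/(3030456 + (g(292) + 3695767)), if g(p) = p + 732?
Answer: 1/6727247 ≈ 1.4865e-7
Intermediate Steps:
g(p) = 732 + p
1/(3030456 + (g(292) + 3695767)) = 1/(3030456 + ((732 + 292) + 3695767)) = 1/(3030456 + (1024 + 3695767)) = 1/(3030456 + 3696791) = 1/6727247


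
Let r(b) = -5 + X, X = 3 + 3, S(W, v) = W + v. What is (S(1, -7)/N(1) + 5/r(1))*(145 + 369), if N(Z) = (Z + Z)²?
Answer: 1799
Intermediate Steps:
N(Z) = 4*Z² (N(Z) = (2*Z)² = 4*Z²)
X = 6
r(b) = 1 (r(b) = -5 + 6 = 1)
(S(1, -7)/N(1) + 5/r(1))*(145 + 369) = ((1 - 7)/((4*1²)) + 5/1)*(145 + 369) = (-6/(4*1) + 5*1)*514 = (-6/4 + 5)*514 = (-6*¼ + 5)*514 = (-3/2 + 5)*514 = (7/2)*514 = 1799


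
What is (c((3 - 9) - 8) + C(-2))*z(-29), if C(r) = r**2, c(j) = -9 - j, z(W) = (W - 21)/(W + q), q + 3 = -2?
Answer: 225/17 ≈ 13.235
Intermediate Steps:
q = -5 (q = -3 - 2 = -5)
z(W) = (-21 + W)/(-5 + W) (z(W) = (W - 21)/(W - 5) = (-21 + W)/(-5 + W))
(c((3 - 9) - 8) + C(-2))*z(-29) = ((-9 - ((3 - 9) - 8)) + (-2)**2)*((-21 - 29)/(-5 - 29)) = ((-9 - (-6 - 8)) + 4)*(-50/(-34)) = ((-9 - 1*(-14)) + 4)*(-1/34*(-50)) = ((-9 + 14) + 4)*(25/17) = (5 + 4)*(25/17) = 9*(25/17) = 225/17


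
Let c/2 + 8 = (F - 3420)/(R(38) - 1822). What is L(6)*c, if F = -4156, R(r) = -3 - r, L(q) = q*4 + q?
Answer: -146560/621 ≈ -236.01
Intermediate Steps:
L(q) = 5*q (L(q) = 4*q + q = 5*q)
c = -14656/1863 (c = -16 + 2*((-4156 - 3420)/((-3 - 1*38) - 1822)) = -16 + 2*(-7576/((-3 - 38) - 1822)) = -16 + 2*(-7576/(-41 - 1822)) = -16 + 2*(-7576/(-1863)) = -16 + 2*(-7576*(-1/1863)) = -16 + 2*(7576/1863) = -16 + 15152/1863 = -14656/1863 ≈ -7.8669)
L(6)*c = (5*6)*(-14656/1863) = 30*(-14656/1863) = -146560/621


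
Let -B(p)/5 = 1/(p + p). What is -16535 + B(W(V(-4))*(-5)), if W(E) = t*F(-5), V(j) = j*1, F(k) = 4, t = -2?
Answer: -264561/16 ≈ -16535.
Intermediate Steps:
V(j) = j
W(E) = -8 (W(E) = -2*4 = -8)
B(p) = -5/(2*p) (B(p) = -5/(p + p) = -5*1/(2*p) = -5/(2*p))
-16535 + B(W(V(-4))*(-5)) = -16535 - 5/(2*((-8*(-5)))) = -16535 - 5/2/40 = -16535 - 5/2*1/40 = -16535 - 1/16 = -264561/16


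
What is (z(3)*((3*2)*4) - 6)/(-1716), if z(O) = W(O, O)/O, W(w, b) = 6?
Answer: -7/286 ≈ -0.024476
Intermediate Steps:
z(O) = 6/O
(z(3)*((3*2)*4) - 6)/(-1716) = ((6/3)*((3*2)*4) - 6)/(-1716) = ((6*(⅓))*(6*4) - 6)*(-1/1716) = (2*24 - 6)*(-1/1716) = (48 - 6)*(-1/1716) = 42*(-1/1716) = -7/286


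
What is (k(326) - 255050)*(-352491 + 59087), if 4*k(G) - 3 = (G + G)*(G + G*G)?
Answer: -5023392402757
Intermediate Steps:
k(G) = 3/4 + G*(G + G**2)/2 (k(G) = 3/4 + ((G + G)*(G + G*G))/4 = 3/4 + ((2*G)*(G + G**2))/4 = 3/4 + (2*G*(G + G**2))/4 = 3/4 + G*(G + G**2)/2)
(k(326) - 255050)*(-352491 + 59087) = ((3/4 + (1/2)*326**2 + (1/2)*326**3) - 255050)*(-352491 + 59087) = ((3/4 + (1/2)*106276 + (1/2)*34645976) - 255050)*(-293404) = ((3/4 + 53138 + 17322988) - 255050)*(-293404) = (69504507/4 - 255050)*(-293404) = (68484307/4)*(-293404) = -5023392402757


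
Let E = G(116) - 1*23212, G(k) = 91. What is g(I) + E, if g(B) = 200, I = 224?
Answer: -22921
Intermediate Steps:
E = -23121 (E = 91 - 1*23212 = 91 - 23212 = -23121)
g(I) + E = 200 - 23121 = -22921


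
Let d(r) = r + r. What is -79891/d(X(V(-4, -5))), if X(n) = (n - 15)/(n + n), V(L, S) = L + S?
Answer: -239673/8 ≈ -29959.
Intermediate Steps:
X(n) = (-15 + n)/(2*n) (X(n) = (-15 + n)/((2*n)) = (-15 + n)*(1/(2*n)) = (-15 + n)/(2*n))
d(r) = 2*r
-79891/d(X(V(-4, -5))) = -79891*(-4 - 5)/(-15 + (-4 - 5)) = -79891*(-9/(-15 - 9)) = -79891/(2*((1/2)*(-1/9)*(-24))) = -79891/(2*(4/3)) = -79891/8/3 = -79891*3/8 = -239673/8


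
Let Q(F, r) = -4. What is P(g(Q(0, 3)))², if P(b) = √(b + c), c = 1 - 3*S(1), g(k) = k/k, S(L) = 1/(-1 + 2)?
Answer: -1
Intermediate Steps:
S(L) = 1 (S(L) = 1/1 = 1)
g(k) = 1
c = -2 (c = 1 - 3*1 = 1 - 3 = -2)
P(b) = √(-2 + b) (P(b) = √(b - 2) = √(-2 + b))
P(g(Q(0, 3)))² = (√(-2 + 1))² = (√(-1))² = I² = -1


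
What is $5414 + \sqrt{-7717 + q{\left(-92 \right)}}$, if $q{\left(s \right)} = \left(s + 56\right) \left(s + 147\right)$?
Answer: $5414 + i \sqrt{9697} \approx 5414.0 + 98.473 i$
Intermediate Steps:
$q{\left(s \right)} = \left(56 + s\right) \left(147 + s\right)$
$5414 + \sqrt{-7717 + q{\left(-92 \right)}} = 5414 + \sqrt{-7717 + \left(8232 + \left(-92\right)^{2} + 203 \left(-92\right)\right)} = 5414 + \sqrt{-7717 + \left(8232 + 8464 - 18676\right)} = 5414 + \sqrt{-7717 - 1980} = 5414 + \sqrt{-9697} = 5414 + i \sqrt{9697}$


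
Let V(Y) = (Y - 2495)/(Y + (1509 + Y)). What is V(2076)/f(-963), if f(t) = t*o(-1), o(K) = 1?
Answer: 419/5451543 ≈ 7.6859e-5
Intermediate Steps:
f(t) = t (f(t) = t*1 = t)
V(Y) = (-2495 + Y)/(1509 + 2*Y)
V(2076)/f(-963) = ((-2495 + 2076)/(1509 + 2*2076))/(-963) = (-419/(1509 + 4152))*(-1/963) = (-419/5661)*(-1/963) = ((1/5661)*(-419))*(-1/963) = -419/5661*(-1/963) = 419/5451543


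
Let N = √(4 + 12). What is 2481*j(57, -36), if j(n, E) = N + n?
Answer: 151341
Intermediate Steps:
N = 4 (N = √16 = 4)
j(n, E) = 4 + n
2481*j(57, -36) = 2481*(4 + 57) = 2481*61 = 151341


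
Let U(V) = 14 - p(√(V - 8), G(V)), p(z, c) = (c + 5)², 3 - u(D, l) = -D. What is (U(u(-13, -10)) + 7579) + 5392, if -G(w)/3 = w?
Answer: 11760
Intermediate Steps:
u(D, l) = 3 + D (u(D, l) = 3 - (-1)*D = 3 + D)
G(w) = -3*w
p(z, c) = (5 + c)²
U(V) = 14 - (5 - 3*V)²
(U(u(-13, -10)) + 7579) + 5392 = ((14 - (-5 + 3*(3 - 13))²) + 7579) + 5392 = ((14 - (-5 + 3*(-10))²) + 7579) + 5392 = ((14 - (-5 - 30)²) + 7579) + 5392 = ((14 - 1*(-35)²) + 7579) + 5392 = ((14 - 1*1225) + 7579) + 5392 = ((14 - 1225) + 7579) + 5392 = (-1211 + 7579) + 5392 = 6368 + 5392 = 11760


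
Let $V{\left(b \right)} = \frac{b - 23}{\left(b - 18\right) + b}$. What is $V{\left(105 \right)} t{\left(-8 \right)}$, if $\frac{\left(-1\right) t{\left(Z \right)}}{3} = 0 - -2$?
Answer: $- \frac{41}{16} \approx -2.5625$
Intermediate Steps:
$t{\left(Z \right)} = -6$ ($t{\left(Z \right)} = - 3 \left(0 - -2\right) = - 3 \left(0 + 2\right) = \left(-3\right) 2 = -6$)
$V{\left(b \right)} = \frac{-23 + b}{-18 + 2 b}$ ($V{\left(b \right)} = \frac{-23 + b}{\left(b - 18\right) + b} = \frac{-23 + b}{\left(-18 + b\right) + b} = \frac{-23 + b}{-18 + 2 b}$)
$V{\left(105 \right)} t{\left(-8 \right)} = \frac{-23 + 105}{2 \left(-9 + 105\right)} \left(-6\right) = \frac{1}{2} \cdot \frac{1}{96} \cdot 82 \left(-6\right) = \frac{41}{96} \left(-6\right) = - \frac{41}{16}$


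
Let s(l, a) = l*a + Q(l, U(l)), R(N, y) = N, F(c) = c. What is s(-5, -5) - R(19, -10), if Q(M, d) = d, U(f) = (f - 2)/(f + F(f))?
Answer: 67/10 ≈ 6.7000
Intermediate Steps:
U(f) = (-2 + f)/(2*f) (U(f) = (f - 2)/(f + f) = (-2 + f)/((2*f)) = (-2 + f)*(1/(2*f)) = (-2 + f)/(2*f))
s(l, a) = a*l + (-2 + l)/(2*l) (s(l, a) = l*a + (-2 + l)/(2*l) = a*l + (-2 + l)/(2*l))
s(-5, -5) - R(19, -10) = (½ - 1/(-5) - 5*(-5)) - 1*19 = (½ - 1*(-⅕) + 25) - 19 = (½ + ⅕ + 25) - 19 = 257/10 - 19 = 67/10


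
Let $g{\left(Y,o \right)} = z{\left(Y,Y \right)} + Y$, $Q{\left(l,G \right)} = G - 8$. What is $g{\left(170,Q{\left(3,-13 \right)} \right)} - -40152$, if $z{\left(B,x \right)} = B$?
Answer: $40492$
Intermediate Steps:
$Q{\left(l,G \right)} = -8 + G$
$g{\left(Y,o \right)} = 2 Y$ ($g{\left(Y,o \right)} = Y + Y = 2 Y$)
$g{\left(170,Q{\left(3,-13 \right)} \right)} - -40152 = 2 \cdot 170 - -40152 = 340 + 40152 = 40492$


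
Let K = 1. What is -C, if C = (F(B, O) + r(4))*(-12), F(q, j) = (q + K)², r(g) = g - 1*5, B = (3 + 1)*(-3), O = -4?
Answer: 1440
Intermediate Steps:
B = -12 (B = 4*(-3) = -12)
r(g) = -5 + g (r(g) = g - 5 = -5 + g)
F(q, j) = (1 + q)² (F(q, j) = (q + 1)² = (1 + q)²)
C = -1440 (C = ((1 - 12)² + (-5 + 4))*(-12) = ((-11)² - 1)*(-12) = (121 - 1)*(-12) = 120*(-12) = -1440)
-C = -1*(-1440) = 1440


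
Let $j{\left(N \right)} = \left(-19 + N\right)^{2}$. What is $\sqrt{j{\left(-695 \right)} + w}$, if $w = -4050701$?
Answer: $i \sqrt{3540905} \approx 1881.7 i$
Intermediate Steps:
$\sqrt{j{\left(-695 \right)} + w} = \sqrt{\left(-19 - 695\right)^{2} - 4050701} = \sqrt{\left(-714\right)^{2} - 4050701} = \sqrt{509796 - 4050701} = \sqrt{-3540905} = i \sqrt{3540905}$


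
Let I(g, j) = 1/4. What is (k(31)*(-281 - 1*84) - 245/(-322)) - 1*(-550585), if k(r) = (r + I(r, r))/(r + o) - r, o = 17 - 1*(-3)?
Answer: 2635388995/4692 ≈ 5.6168e+5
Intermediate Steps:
I(g, j) = 1/4
o = 20 (o = 17 + 3 = 20)
k(r) = -r + (1/4 + r)/(20 + r) (k(r) = (r + 1/4)/(r + 20) - r = (1/4 + r)/(20 + r) - r = -r + (1/4 + r)/(20 + r))
(k(31)*(-281 - 1*84) - 245/(-322)) - 1*(-550585) = (((1/4 - 1*31**2 - 19*31)/(20 + 31))*(-281 - 1*84) - 245/(-322)) - 1*(-550585) = (((1/4 - 1*961 - 589)/51)*(-281 - 84) - 245*(-1/322)) + 550585 = (((1/4 - 961 - 589)/51)*(-365) + 35/46) + 550585 = (((1/51)*(-6199/4))*(-365) + 35/46) + 550585 = (-6199/204*(-365) + 35/46) + 550585 = (2262635/204 + 35/46) + 550585 = 52044175/4692 + 550585 = 2635388995/4692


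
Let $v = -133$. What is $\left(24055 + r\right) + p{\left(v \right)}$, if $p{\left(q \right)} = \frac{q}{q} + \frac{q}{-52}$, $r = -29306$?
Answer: $- \frac{272867}{52} \approx -5247.4$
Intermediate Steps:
$p{\left(q \right)} = 1 - \frac{q}{52}$ ($p{\left(q \right)} = 1 + q \left(- \frac{1}{52}\right) = 1 - \frac{q}{52}$)
$\left(24055 + r\right) + p{\left(v \right)} = \left(24055 - 29306\right) + \left(1 - - \frac{133}{52}\right) = -5251 + \left(1 + \frac{133}{52}\right) = -5251 + \frac{185}{52} = - \frac{272867}{52}$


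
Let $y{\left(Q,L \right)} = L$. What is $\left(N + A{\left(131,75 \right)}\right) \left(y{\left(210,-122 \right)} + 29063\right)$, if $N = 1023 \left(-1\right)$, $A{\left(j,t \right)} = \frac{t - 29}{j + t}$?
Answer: $- \frac{3048818586}{103} \approx -2.96 \cdot 10^{7}$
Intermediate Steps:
$A{\left(j,t \right)} = \frac{-29 + t}{j + t}$
$N = -1023$
$\left(N + A{\left(131,75 \right)}\right) \left(y{\left(210,-122 \right)} + 29063\right) = \left(-1023 + \frac{-29 + 75}{131 + 75}\right) \left(-122 + 29063\right) = \left(-1023 + \frac{1}{206} \cdot 46\right) 28941 = \left(-1023 + \frac{23}{103}\right) 28941 = \left(- \frac{105346}{103}\right) 28941 = - \frac{3048818586}{103}$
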